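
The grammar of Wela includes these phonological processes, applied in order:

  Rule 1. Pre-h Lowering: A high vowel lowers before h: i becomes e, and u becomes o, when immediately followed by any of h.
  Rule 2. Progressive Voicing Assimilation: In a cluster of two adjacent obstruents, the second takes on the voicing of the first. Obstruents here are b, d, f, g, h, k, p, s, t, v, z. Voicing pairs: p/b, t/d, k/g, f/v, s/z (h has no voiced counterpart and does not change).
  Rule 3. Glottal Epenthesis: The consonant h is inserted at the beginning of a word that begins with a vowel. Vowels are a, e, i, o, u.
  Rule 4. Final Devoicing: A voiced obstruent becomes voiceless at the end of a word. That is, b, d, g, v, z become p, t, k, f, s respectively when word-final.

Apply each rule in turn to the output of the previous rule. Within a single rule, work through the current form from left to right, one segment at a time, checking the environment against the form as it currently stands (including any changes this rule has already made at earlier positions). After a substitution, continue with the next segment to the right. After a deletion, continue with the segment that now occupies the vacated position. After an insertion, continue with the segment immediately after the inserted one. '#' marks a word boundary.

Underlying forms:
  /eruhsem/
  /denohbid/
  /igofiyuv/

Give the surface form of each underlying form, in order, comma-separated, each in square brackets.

[herohsem], [denohpit], [higofiyuf]

/eruhsem/:
  Rule 1 Pre-h Lowering: [eruhsem] → [erohsem]
  Rule 2 Progressive Voicing Assimilation: no change — [erohsem]
  Rule 3 Glottal Epenthesis: [erohsem] → [herohsem]
  Rule 4 Final Devoicing: no change — [herohsem]
/denohbid/:
  Rule 1 Pre-h Lowering: no change — [denohbid]
  Rule 2 Progressive Voicing Assimilation: [denohbid] → [denohpid]
  Rule 3 Glottal Epenthesis: no change — [denohpid]
  Rule 4 Final Devoicing: [denohpid] → [denohpit]
/igofiyuv/:
  Rule 1 Pre-h Lowering: no change — [igofiyuv]
  Rule 2 Progressive Voicing Assimilation: no change — [igofiyuv]
  Rule 3 Glottal Epenthesis: [igofiyuv] → [higofiyuv]
  Rule 4 Final Devoicing: [higofiyuv] → [higofiyuf]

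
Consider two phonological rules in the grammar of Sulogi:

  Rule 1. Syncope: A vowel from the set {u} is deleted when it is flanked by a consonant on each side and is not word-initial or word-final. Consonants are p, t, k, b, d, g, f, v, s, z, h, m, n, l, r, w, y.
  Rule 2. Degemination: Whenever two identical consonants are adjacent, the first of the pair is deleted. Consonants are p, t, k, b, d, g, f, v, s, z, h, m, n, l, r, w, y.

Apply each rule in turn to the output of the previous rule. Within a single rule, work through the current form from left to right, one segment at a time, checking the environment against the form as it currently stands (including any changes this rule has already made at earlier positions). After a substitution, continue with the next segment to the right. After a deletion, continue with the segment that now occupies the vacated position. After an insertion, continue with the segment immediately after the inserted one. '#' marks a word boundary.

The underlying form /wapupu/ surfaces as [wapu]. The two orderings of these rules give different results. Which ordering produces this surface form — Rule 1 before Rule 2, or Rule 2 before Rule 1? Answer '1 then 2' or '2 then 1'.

Order 1 then 2:
  1 Syncope: [wapupu] → [wappu]
  2 Degemination: [wappu] → [wapu]
  result: [wapu]
Order 2 then 1:
  2 Degemination: no change — [wapupu]
  1 Syncope: [wapupu] → [wappu]
  result: [wappu]

1 then 2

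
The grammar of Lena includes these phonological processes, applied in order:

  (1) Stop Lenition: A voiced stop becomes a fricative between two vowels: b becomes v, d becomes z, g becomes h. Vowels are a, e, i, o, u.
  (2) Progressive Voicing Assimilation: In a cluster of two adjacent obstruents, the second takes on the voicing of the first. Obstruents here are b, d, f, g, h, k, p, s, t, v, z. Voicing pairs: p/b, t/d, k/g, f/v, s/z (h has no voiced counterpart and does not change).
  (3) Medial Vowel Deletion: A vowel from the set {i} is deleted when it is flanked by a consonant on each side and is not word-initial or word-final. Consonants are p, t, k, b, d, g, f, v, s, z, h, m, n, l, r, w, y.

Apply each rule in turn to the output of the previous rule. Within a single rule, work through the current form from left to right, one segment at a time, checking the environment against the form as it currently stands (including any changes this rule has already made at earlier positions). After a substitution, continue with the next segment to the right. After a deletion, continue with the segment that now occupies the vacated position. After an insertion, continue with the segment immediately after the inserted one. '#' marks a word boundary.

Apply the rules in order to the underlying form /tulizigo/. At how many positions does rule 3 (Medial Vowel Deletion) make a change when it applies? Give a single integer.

(1) Stop Lenition: [tulizigo] → [tuliziho]
(2) Progressive Voicing Assimilation: no change — [tuliziho]
(3) Medial Vowel Deletion: [tuliziho] → [tulzho]
Rule 3 changed 2 position(s).

2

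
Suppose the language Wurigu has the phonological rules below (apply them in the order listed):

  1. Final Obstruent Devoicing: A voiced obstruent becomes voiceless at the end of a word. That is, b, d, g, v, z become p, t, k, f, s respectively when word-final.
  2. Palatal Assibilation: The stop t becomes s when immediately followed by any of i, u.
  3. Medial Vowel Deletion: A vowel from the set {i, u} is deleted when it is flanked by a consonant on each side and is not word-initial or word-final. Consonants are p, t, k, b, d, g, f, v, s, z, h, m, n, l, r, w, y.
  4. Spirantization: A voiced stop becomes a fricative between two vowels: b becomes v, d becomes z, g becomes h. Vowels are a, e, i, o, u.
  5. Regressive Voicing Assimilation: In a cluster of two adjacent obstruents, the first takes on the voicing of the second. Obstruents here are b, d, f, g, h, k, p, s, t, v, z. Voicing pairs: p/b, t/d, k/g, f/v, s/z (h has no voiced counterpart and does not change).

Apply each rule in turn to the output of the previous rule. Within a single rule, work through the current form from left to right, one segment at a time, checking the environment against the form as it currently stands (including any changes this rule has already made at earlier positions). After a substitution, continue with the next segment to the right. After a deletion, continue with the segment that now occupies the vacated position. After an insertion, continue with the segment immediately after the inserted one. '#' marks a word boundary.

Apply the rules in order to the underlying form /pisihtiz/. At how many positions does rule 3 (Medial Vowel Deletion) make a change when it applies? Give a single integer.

1 Final Obstruent Devoicing: [pisihtiz] → [pisihtis]
2 Palatal Assibilation: [pisihtis] → [pisihsis]
3 Medial Vowel Deletion: [pisihsis] → [pshss]
4 Spirantization: no change — [pshss]
5 Regressive Voicing Assimilation: no change — [pshss]
Rule 3 changed 3 position(s).

3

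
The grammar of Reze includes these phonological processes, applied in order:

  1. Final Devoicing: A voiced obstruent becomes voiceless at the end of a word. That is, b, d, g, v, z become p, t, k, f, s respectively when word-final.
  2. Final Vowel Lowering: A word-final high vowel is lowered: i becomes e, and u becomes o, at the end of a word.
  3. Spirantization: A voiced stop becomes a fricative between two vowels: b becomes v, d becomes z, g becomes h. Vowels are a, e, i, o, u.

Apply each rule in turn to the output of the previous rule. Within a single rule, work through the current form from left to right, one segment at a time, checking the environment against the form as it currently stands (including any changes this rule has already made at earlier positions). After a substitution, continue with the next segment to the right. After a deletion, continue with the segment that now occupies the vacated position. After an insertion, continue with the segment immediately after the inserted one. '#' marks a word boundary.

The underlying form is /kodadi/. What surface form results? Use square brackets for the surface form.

[kozaze]

1 Final Devoicing: no change — [kodadi]
2 Final Vowel Lowering: [kodadi] → [kodade]
3 Spirantization: [kodade] → [kozaze]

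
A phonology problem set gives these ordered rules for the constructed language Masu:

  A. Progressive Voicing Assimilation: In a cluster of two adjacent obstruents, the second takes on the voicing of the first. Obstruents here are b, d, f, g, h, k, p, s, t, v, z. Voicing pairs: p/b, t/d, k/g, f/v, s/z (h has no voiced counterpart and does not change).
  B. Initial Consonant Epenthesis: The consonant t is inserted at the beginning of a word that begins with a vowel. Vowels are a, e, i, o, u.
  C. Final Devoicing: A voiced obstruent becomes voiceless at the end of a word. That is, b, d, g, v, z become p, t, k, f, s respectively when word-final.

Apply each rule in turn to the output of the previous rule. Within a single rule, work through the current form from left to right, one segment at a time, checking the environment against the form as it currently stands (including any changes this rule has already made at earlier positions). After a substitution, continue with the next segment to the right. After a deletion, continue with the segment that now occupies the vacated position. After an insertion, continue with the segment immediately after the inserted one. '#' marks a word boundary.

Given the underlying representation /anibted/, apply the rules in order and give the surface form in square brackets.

A Progressive Voicing Assimilation: [anibted] → [anibded]
B Initial Consonant Epenthesis: [anibded] → [tanibded]
C Final Devoicing: [tanibded] → [tanibdet]

[tanibdet]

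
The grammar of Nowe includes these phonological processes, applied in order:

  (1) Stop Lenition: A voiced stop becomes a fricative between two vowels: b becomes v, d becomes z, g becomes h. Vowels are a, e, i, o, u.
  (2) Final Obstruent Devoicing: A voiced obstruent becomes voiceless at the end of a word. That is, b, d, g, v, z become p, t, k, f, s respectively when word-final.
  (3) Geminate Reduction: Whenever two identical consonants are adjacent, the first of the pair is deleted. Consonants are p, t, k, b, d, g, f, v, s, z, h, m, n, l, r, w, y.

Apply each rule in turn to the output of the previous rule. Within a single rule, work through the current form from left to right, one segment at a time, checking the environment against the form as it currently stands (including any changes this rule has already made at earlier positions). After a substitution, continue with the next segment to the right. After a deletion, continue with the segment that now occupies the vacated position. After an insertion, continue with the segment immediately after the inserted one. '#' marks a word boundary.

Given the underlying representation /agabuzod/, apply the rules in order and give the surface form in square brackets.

[ahavuzot]

(1) Stop Lenition: [agabuzod] → [ahavuzod]
(2) Final Obstruent Devoicing: [ahavuzod] → [ahavuzot]
(3) Geminate Reduction: no change — [ahavuzot]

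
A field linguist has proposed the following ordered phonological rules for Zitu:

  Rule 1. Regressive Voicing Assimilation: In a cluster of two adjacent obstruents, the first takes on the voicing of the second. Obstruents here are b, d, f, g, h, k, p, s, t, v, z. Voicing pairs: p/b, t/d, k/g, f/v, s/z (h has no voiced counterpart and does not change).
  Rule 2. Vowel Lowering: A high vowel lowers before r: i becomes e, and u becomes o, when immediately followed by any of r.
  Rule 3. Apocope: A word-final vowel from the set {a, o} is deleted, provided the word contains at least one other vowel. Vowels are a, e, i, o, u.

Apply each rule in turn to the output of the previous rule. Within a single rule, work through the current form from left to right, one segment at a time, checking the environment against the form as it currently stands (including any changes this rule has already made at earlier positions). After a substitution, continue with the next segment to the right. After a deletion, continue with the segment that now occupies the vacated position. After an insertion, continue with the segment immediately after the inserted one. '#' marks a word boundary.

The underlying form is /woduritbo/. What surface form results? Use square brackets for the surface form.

Rule 1 Regressive Voicing Assimilation: [woduritbo] → [woduridbo]
Rule 2 Vowel Lowering: [woduridbo] → [wodoridbo]
Rule 3 Apocope: [wodoridbo] → [wodoridb]

[wodoridb]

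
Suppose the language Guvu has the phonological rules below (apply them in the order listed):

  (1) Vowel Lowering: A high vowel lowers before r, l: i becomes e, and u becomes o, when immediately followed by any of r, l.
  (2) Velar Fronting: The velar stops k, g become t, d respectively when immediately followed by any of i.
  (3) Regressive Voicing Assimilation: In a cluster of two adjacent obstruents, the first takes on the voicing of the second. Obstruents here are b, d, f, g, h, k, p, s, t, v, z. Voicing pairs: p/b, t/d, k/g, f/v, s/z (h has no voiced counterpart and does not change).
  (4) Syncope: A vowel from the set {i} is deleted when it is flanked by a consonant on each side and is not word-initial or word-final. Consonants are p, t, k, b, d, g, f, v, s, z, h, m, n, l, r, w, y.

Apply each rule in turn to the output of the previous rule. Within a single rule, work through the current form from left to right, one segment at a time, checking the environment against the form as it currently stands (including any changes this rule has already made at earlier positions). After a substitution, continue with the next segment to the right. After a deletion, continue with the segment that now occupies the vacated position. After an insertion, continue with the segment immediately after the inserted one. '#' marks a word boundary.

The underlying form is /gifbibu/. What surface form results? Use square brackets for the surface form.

(1) Vowel Lowering: no change — [gifbibu]
(2) Velar Fronting: [gifbibu] → [difbibu]
(3) Regressive Voicing Assimilation: [difbibu] → [divbibu]
(4) Syncope: [divbibu] → [dvbbu]

[dvbbu]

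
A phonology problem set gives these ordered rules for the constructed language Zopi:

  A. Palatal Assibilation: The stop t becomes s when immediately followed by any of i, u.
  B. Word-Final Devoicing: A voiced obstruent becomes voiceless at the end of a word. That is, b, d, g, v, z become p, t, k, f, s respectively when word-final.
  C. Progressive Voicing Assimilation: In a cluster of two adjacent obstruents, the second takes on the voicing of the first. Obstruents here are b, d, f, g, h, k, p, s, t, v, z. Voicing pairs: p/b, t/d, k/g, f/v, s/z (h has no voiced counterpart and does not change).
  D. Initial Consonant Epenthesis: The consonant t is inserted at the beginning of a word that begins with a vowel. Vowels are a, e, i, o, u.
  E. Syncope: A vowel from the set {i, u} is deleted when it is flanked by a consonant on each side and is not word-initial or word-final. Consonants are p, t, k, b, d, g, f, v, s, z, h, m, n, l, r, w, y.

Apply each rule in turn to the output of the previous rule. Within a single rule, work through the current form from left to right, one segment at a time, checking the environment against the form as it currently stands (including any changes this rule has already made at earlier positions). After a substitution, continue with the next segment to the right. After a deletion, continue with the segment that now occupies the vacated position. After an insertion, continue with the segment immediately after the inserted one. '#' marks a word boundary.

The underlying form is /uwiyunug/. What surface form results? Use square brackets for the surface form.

A Palatal Assibilation: no change — [uwiyunug]
B Word-Final Devoicing: [uwiyunug] → [uwiyunuk]
C Progressive Voicing Assimilation: no change — [uwiyunuk]
D Initial Consonant Epenthesis: [uwiyunuk] → [tuwiyunuk]
E Syncope: [tuwiyunuk] → [twynk]

[twynk]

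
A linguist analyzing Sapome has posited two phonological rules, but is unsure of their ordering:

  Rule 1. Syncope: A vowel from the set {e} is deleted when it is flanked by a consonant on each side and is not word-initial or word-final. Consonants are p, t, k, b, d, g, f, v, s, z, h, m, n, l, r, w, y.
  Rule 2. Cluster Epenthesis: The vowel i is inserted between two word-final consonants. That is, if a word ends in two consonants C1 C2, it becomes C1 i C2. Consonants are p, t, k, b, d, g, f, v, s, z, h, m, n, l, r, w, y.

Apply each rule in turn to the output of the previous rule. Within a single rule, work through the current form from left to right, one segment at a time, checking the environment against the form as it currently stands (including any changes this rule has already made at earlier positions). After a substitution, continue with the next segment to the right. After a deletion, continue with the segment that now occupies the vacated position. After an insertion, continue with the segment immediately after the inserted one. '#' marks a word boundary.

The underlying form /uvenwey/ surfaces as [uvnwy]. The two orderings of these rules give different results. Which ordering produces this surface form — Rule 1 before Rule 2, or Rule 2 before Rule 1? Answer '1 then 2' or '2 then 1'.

Order 1 then 2:
  1 Syncope: [uvenwey] → [uvnwy]
  2 Cluster Epenthesis: [uvnwy] → [uvnwiy]
  result: [uvnwiy]
Order 2 then 1:
  2 Cluster Epenthesis: no change — [uvenwey]
  1 Syncope: [uvenwey] → [uvnwy]
  result: [uvnwy]

2 then 1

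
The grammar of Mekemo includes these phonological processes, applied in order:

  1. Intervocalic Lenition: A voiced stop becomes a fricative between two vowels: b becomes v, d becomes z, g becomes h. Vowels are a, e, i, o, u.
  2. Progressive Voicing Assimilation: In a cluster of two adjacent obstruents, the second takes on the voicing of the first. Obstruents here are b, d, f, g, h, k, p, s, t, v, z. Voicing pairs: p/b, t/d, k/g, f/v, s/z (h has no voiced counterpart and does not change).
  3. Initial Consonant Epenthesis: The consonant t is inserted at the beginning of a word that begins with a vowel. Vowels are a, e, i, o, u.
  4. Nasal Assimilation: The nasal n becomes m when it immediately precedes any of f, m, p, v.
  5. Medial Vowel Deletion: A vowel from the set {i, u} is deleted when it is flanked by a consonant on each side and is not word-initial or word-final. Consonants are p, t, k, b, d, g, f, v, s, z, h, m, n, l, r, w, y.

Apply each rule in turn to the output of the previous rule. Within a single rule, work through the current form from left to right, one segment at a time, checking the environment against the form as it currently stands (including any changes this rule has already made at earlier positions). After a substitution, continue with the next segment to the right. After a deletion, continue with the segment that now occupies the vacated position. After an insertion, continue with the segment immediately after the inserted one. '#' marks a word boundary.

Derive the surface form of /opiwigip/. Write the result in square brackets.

[topwhp]

1 Intervocalic Lenition: [opiwigip] → [opiwihip]
2 Progressive Voicing Assimilation: no change — [opiwihip]
3 Initial Consonant Epenthesis: [opiwihip] → [topiwihip]
4 Nasal Assimilation: no change — [topiwihip]
5 Medial Vowel Deletion: [topiwihip] → [topwhp]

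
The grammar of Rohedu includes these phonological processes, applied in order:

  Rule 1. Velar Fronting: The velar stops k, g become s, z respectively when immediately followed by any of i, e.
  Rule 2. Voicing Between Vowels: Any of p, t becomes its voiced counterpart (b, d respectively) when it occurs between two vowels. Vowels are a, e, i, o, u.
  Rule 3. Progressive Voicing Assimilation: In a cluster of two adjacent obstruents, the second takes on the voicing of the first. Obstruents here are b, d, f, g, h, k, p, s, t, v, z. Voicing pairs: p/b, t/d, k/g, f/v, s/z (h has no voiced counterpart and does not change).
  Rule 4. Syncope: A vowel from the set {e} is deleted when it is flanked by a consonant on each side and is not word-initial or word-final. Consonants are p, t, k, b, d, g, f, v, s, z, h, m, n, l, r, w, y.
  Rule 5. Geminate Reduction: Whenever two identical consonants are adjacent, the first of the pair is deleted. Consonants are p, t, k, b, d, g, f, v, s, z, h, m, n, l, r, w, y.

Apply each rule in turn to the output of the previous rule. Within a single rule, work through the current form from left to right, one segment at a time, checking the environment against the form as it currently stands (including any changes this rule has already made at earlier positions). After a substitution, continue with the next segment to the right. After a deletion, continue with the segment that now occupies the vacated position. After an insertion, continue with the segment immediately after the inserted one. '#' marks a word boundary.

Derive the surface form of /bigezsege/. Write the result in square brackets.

Rule 1 Velar Fronting: [bigezsege] → [bizezseze]
Rule 2 Voicing Between Vowels: no change — [bizezseze]
Rule 3 Progressive Voicing Assimilation: [bizezseze] → [bizezzeze]
Rule 4 Syncope: [bizezzeze] → [bizzzze]
Rule 5 Geminate Reduction: [bizzzze] → [bize]

[bize]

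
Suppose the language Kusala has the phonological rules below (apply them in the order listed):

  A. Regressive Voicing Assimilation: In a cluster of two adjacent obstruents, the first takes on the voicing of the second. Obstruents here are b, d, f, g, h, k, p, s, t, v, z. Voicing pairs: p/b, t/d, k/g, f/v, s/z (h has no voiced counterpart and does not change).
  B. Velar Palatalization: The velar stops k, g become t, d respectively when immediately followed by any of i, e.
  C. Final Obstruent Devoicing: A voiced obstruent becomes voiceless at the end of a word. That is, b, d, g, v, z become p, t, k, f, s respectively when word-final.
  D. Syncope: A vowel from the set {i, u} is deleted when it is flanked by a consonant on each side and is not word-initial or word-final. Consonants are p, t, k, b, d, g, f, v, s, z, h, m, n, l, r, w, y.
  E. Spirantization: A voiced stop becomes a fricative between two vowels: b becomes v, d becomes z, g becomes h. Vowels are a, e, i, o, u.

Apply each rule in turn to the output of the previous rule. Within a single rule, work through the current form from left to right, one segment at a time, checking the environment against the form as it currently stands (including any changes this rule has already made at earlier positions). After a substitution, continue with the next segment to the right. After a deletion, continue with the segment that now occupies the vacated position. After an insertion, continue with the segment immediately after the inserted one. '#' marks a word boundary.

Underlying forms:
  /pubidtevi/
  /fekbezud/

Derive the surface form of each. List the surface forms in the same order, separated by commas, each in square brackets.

[pbttevi], [fegbezt]

/pubidtevi/:
  A Regressive Voicing Assimilation: [pubidtevi] → [pubittevi]
  B Velar Palatalization: no change — [pubittevi]
  C Final Obstruent Devoicing: no change — [pubittevi]
  D Syncope: [pubittevi] → [pbttevi]
  E Spirantization: no change — [pbttevi]
/fekbezud/:
  A Regressive Voicing Assimilation: [fekbezud] → [fegbezud]
  B Velar Palatalization: no change — [fegbezud]
  C Final Obstruent Devoicing: [fegbezud] → [fegbezut]
  D Syncope: [fegbezut] → [fegbezt]
  E Spirantization: no change — [fegbezt]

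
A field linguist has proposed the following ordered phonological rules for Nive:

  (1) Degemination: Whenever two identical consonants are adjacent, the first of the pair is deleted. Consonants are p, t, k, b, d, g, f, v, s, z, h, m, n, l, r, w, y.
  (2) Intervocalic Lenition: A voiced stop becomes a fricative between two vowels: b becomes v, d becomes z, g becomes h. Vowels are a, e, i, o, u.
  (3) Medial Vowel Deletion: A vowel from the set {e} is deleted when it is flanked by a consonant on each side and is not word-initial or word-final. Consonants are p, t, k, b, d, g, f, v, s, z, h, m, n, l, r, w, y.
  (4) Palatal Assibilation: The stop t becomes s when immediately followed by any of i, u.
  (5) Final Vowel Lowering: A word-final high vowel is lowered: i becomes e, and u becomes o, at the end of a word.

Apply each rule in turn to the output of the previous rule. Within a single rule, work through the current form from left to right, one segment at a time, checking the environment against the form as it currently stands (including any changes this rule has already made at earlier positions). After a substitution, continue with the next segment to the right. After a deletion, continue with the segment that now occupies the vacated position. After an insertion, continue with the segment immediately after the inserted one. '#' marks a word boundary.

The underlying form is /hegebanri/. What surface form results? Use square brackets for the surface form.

[hhvanre]

(1) Degemination: no change — [hegebanri]
(2) Intervocalic Lenition: [hegebanri] → [hehevanri]
(3) Medial Vowel Deletion: [hehevanri] → [hhvanri]
(4) Palatal Assibilation: no change — [hhvanri]
(5) Final Vowel Lowering: [hhvanri] → [hhvanre]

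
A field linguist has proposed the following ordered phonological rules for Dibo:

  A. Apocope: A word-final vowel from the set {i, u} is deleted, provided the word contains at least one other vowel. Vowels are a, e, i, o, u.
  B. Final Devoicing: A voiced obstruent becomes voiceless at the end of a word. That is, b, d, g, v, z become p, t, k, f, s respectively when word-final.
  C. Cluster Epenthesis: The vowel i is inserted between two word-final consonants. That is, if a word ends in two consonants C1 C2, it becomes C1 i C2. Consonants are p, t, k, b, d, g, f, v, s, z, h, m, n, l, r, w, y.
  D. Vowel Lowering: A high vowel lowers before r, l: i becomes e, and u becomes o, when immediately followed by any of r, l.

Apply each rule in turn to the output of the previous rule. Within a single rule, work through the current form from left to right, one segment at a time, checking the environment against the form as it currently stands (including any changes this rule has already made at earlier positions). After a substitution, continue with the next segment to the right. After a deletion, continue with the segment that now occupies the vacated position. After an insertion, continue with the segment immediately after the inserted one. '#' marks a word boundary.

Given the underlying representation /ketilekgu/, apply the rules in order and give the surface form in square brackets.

[ketelekik]

A Apocope: [ketilekgu] → [ketilekg]
B Final Devoicing: [ketilekg] → [ketilekk]
C Cluster Epenthesis: [ketilekk] → [ketilekik]
D Vowel Lowering: [ketilekik] → [ketelekik]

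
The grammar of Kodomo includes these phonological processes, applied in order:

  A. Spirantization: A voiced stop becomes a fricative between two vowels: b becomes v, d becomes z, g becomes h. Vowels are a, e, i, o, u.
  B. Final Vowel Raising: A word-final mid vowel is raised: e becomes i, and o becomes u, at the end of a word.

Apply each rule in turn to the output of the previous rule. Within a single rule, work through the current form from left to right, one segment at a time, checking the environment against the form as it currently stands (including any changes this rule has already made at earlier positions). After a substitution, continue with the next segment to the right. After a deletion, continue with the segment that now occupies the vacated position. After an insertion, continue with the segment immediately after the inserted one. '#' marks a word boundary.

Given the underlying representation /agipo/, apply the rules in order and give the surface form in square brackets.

[ahipu]

A Spirantization: [agipo] → [ahipo]
B Final Vowel Raising: [ahipo] → [ahipu]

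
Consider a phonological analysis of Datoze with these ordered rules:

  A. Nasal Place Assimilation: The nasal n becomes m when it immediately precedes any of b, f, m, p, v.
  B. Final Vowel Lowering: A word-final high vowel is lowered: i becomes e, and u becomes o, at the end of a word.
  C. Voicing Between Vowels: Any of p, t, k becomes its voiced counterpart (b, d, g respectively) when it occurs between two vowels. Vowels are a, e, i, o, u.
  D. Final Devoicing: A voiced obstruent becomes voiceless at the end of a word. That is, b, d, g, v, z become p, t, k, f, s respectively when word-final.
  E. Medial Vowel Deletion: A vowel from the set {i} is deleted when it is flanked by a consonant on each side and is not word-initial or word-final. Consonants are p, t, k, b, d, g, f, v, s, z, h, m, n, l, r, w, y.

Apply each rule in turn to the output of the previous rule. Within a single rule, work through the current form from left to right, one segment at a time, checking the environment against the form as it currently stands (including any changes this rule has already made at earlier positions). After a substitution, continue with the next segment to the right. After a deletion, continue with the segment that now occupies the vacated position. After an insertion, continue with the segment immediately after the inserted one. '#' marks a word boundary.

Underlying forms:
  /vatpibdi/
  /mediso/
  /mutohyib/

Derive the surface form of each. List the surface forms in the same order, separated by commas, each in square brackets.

[vatpbde], [medso], [mudohyp]

/vatpibdi/:
  A Nasal Place Assimilation: no change — [vatpibdi]
  B Final Vowel Lowering: [vatpibdi] → [vatpibde]
  C Voicing Between Vowels: no change — [vatpibde]
  D Final Devoicing: no change — [vatpibde]
  E Medial Vowel Deletion: [vatpibde] → [vatpbde]
/mediso/:
  A Nasal Place Assimilation: no change — [mediso]
  B Final Vowel Lowering: no change — [mediso]
  C Voicing Between Vowels: no change — [mediso]
  D Final Devoicing: no change — [mediso]
  E Medial Vowel Deletion: [mediso] → [medso]
/mutohyib/:
  A Nasal Place Assimilation: no change — [mutohyib]
  B Final Vowel Lowering: no change — [mutohyib]
  C Voicing Between Vowels: [mutohyib] → [mudohyib]
  D Final Devoicing: [mudohyib] → [mudohyip]
  E Medial Vowel Deletion: [mudohyip] → [mudohyp]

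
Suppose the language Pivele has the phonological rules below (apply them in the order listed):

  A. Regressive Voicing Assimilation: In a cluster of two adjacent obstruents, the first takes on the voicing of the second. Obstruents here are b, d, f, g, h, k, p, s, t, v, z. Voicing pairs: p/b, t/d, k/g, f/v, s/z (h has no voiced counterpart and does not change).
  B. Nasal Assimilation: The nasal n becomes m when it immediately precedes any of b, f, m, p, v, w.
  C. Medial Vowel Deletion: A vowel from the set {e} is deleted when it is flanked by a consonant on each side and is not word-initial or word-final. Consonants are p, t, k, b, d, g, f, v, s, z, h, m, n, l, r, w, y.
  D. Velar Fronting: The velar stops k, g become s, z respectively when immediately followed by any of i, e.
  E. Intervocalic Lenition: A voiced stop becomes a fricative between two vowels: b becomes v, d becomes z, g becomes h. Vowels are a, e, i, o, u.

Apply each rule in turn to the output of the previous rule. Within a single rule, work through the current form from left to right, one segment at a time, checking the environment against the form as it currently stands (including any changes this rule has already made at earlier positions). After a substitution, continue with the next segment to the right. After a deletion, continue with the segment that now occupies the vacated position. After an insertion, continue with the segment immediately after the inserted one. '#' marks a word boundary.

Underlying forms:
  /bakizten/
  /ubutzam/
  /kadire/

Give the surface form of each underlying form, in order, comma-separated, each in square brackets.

[basistn], [uvudzam], [kazire]

/bakizten/:
  A Regressive Voicing Assimilation: [bakizten] → [bakisten]
  B Nasal Assimilation: no change — [bakisten]
  C Medial Vowel Deletion: [bakisten] → [bakistn]
  D Velar Fronting: [bakistn] → [basistn]
  E Intervocalic Lenition: no change — [basistn]
/ubutzam/:
  A Regressive Voicing Assimilation: [ubutzam] → [ubudzam]
  B Nasal Assimilation: no change — [ubudzam]
  C Medial Vowel Deletion: no change — [ubudzam]
  D Velar Fronting: no change — [ubudzam]
  E Intervocalic Lenition: [ubudzam] → [uvudzam]
/kadire/:
  A Regressive Voicing Assimilation: no change — [kadire]
  B Nasal Assimilation: no change — [kadire]
  C Medial Vowel Deletion: no change — [kadire]
  D Velar Fronting: no change — [kadire]
  E Intervocalic Lenition: [kadire] → [kazire]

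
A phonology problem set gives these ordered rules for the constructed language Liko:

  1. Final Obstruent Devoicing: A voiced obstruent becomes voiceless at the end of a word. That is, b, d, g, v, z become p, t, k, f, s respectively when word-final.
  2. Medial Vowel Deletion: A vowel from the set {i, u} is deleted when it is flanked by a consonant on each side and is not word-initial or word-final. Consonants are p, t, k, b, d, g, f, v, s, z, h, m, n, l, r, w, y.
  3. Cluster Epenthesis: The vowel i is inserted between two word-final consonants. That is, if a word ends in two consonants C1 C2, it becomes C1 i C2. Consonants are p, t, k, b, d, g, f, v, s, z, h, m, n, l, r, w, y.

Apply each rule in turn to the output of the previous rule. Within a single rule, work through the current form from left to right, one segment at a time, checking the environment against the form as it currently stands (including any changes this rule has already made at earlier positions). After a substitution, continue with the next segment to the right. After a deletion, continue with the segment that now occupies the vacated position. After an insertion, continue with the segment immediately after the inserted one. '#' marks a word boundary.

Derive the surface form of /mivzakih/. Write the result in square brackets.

1 Final Obstruent Devoicing: no change — [mivzakih]
2 Medial Vowel Deletion: [mivzakih] → [mvzakh]
3 Cluster Epenthesis: [mvzakh] → [mvzakih]

[mvzakih]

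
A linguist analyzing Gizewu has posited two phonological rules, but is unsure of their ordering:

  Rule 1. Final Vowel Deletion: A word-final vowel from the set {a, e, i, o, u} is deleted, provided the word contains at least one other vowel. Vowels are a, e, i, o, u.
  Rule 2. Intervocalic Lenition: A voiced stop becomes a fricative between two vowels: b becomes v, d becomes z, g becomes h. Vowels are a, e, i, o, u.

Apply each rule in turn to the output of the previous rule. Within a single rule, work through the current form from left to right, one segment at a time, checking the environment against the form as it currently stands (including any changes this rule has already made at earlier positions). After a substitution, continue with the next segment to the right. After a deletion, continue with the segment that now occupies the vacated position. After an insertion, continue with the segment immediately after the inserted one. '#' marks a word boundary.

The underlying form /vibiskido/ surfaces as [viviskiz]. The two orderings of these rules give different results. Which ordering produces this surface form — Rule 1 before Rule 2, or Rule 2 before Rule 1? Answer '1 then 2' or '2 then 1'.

Order 1 then 2:
  1 Final Vowel Deletion: [vibiskido] → [vibiskid]
  2 Intervocalic Lenition: [vibiskid] → [viviskid]
  result: [viviskid]
Order 2 then 1:
  2 Intervocalic Lenition: [vibiskido] → [viviskizo]
  1 Final Vowel Deletion: [viviskizo] → [viviskiz]
  result: [viviskiz]

2 then 1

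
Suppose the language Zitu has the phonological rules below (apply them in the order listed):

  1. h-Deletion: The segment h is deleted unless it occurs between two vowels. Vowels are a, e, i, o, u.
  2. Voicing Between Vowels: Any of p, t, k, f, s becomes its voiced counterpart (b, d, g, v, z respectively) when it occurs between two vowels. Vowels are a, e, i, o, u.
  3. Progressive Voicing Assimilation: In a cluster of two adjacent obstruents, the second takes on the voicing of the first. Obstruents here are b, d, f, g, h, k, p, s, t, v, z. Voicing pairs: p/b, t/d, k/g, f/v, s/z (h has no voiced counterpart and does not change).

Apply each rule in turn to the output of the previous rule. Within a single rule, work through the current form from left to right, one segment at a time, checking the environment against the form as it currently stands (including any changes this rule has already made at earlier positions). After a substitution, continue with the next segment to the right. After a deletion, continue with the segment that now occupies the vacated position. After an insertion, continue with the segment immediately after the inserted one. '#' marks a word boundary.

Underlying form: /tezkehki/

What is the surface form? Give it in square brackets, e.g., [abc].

[tezgegi]

1 h-Deletion: [tezkehki] → [tezkeki]
2 Voicing Between Vowels: [tezkeki] → [tezkegi]
3 Progressive Voicing Assimilation: [tezkegi] → [tezgegi]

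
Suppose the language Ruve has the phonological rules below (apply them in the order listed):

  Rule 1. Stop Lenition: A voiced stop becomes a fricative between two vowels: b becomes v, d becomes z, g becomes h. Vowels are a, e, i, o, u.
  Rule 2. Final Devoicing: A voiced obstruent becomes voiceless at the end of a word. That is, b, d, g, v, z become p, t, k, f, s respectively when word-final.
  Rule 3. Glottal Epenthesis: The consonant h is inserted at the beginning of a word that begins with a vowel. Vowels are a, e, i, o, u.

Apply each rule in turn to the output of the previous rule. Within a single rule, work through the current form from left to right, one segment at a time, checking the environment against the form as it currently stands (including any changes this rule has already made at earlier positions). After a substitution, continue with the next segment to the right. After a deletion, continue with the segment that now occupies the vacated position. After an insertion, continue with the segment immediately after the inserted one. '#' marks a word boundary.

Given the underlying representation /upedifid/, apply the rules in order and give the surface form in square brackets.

Rule 1 Stop Lenition: [upedifid] → [upezifid]
Rule 2 Final Devoicing: [upezifid] → [upezifit]
Rule 3 Glottal Epenthesis: [upezifit] → [hupezifit]

[hupezifit]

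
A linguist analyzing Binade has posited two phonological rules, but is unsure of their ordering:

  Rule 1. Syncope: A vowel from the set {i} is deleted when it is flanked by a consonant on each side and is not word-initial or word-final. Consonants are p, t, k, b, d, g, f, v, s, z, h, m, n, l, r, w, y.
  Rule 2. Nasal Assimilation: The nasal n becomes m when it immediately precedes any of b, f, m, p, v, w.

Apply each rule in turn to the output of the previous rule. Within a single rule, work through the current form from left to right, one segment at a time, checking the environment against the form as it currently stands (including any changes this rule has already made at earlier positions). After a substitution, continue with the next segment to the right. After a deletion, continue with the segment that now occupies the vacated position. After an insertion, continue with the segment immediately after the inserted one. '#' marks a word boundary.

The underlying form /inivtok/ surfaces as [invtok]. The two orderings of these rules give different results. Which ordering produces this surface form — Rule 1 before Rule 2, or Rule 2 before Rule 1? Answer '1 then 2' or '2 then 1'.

Order 1 then 2:
  1 Syncope: [inivtok] → [invtok]
  2 Nasal Assimilation: [invtok] → [imvtok]
  result: [imvtok]
Order 2 then 1:
  2 Nasal Assimilation: no change — [inivtok]
  1 Syncope: [inivtok] → [invtok]
  result: [invtok]

2 then 1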